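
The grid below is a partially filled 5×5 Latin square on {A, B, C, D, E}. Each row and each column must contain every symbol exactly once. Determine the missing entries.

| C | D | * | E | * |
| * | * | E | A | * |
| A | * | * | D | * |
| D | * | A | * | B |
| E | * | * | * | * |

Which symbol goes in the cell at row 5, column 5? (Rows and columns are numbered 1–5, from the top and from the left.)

C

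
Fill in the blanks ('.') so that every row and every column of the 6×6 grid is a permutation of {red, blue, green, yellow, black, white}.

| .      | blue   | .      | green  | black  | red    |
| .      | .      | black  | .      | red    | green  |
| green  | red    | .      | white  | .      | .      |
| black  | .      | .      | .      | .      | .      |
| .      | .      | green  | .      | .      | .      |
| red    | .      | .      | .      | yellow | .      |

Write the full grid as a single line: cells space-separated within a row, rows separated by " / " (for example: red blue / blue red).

yellow blue white green black red / white yellow black blue red green / green red yellow white blue black / black white red yellow green blue / blue black green red white yellow / red green blue black yellow white

Cell (r3,c5): row 3 has {red,green,white}; column 5 has {red,yellow,black} → blue.
Cell (r5,c5): row 5 has {green}; column 5 has {red,blue,yellow,black} → white.
Cell (r3,c3): row 3 has {red,blue,green,white}; column 3 has {green,black} → yellow.
Cell (r3,c6): row 3 has {red,blue,green,yellow,white}; column 6 has {red,green} → black.
Cell (r4,c5): row 4 has {black}; column 5 has {red,blue,yellow,black,white} → green.
Cell (r1,c3): row 1 has {red,blue,green,black}; column 3 has {green,yellow,black} → white.
Cell (r6,c3): row 6 has {red,yellow}; column 3 has {green,yellow,black,white} → blue.
Cell (r6,c4): row 6 has {red,blue,yellow}; column 4 has {green,white} → black.
Cell (r6,c6): row 6 has {red,blue,yellow,black}; column 6 has {red,green,black} → white.
Cell (r1,c1): row 1 has {red,blue,green,black,white}; column 1 has {red,green,black} → yellow.
Cell (r4,c3): row 4 has {green,black}; column 3 has {blue,green,yellow,black,white} → red.
Cell (r5,c1): row 5 has {green,white}; column 1 has {red,green,yellow,black} → blue.
Cell (r5,c6): row 5 has {blue,green,white}; column 6 has {red,green,black,white} → yellow.
Cell (r6,c2): row 6 has {red,blue,yellow,black,white}; column 2 has {red,blue} → green.
Cell (r2,c1): row 2 has {red,green,black}; column 1 has {red,blue,green,yellow,black} → white.
Cell (r2,c2): row 2 has {red,green,black,white}; column 2 has {red,blue,green} → yellow.
Cell (r2,c4): row 2 has {red,green,yellow,black,white}; column 4 has {green,black,white} → blue.
Cell (r4,c2): row 4 has {red,green,black}; column 2 has {red,blue,green,yellow} → white.
Cell (r4,c4): row 4 has {red,green,black,white}; column 4 has {blue,green,black,white} → yellow.
Cell (r4,c6): row 4 has {red,green,yellow,black,white}; column 6 has {red,green,yellow,black,white} → blue.
Cell (r5,c2): row 5 has {blue,green,yellow,white}; column 2 has {red,blue,green,yellow,white} → black.
Cell (r5,c4): row 5 has {blue,green,yellow,black,white}; column 4 has {blue,green,yellow,black,white} → red.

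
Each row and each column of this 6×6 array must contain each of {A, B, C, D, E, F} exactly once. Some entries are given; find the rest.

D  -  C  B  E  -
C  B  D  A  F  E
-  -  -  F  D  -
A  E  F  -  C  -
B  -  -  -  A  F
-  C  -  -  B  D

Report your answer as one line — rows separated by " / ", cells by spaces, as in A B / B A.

D F C B E A / C B D A F E / E A B F D C / A E F D C B / B D E C A F / F C A E B D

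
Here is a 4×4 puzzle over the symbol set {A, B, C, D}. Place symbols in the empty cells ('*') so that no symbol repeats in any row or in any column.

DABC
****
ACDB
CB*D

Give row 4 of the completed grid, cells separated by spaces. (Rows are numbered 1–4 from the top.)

C B A D

(r2,c1) = B
(r2,c2) = D
(r2,c4) = A
(r4,c3) = A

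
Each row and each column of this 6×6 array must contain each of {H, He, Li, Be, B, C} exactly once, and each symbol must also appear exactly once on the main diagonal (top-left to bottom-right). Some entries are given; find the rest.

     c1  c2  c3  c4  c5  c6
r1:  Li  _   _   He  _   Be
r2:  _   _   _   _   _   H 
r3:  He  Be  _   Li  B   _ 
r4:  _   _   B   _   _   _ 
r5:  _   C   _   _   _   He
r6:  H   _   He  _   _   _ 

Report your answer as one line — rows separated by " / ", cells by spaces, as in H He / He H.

(r3,c6) = C
(r4,c6) = Li
(r6,c6) = B
(r2,c2) = He
(r3,c3) = H
(r4,c2) = H
(r5,c5) = Be
(r6,c2) = Li
(r6,c5) = C
(r1,c2) = B
(r1,c3) = C
(r1,c5) = H
(r2,c5) = Li
(r4,c4) = C
(r4,c5) = He
(r5,c1) = B
(r5,c3) = Li
(r5,c4) = H
(r6,c4) = Be
(r2,c3) = Be
(r2,c4) = B
(r4,c1) = Be
(r2,c1) = C

Li B C He H Be / C He Be B Li H / He Be H Li B C / Be H B C He Li / B C Li H Be He / H Li He Be C B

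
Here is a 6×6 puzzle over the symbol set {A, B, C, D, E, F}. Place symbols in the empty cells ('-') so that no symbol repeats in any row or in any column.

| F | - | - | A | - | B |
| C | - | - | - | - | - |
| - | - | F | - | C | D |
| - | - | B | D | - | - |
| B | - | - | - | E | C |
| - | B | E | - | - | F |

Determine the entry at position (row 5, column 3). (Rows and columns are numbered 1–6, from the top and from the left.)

A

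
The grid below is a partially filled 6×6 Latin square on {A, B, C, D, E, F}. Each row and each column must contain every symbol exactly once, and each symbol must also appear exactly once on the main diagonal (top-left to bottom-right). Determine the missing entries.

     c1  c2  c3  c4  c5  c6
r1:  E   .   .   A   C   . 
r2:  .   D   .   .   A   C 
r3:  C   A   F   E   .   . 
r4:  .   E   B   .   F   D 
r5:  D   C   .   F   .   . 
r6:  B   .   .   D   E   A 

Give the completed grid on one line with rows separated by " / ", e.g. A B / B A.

E B D A C F / F D E B A C / C A F E D B / A E B C F D / D C A F B E / B F C D E A

Cell (r1,c3): row 1 has {A,C,E}; column 3 has {B,F} → D.
Cell (r2,c1): row 2 has {A,C,D}; column 1 has {B,C,D,E} → F.
Cell (r2,c3): row 2 has {A,C,D,F}; column 3 has {B,D,F} → E.
Cell (r2,c4): row 2 has {A,C,D,E,F}; column 4 has {A,D,E,F} → B.
Cell (r3,c6): row 3 has {A,C,E,F}; column 6 has {A,C,D} → B.
Cell (r4,c1): row 4 has {B,D,E,F}; column 1 has {B,C,D,E,F} → A.
Cell (r4,c4): row 4 has {A,B,D,E,F}; column 4 has {A,B,D,E,F}; the diagonal has {A,D,E,F} → C.
Cell (r5,c3): row 5 has {C,D,F}; column 3 has {B,D,E,F} → A.
Cell (r5,c5): row 5 has {A,C,D,F}; column 5 has {A,C,E,F}; the diagonal has {A,C,D,E,F} → B.
Cell (r5,c6): row 5 has {A,B,C,D,F}; column 6 has {A,B,C,D} → E.
Cell (r6,c2): row 6 has {A,B,D,E}; column 2 has {A,C,D,E} → F.
Cell (r6,c3): row 6 has {A,B,D,E,F}; column 3 has {A,B,D,E,F} → C.
Cell (r1,c2): row 1 has {A,C,D,E}; column 2 has {A,C,D,E,F} → B.
Cell (r1,c6): row 1 has {A,B,C,D,E}; column 6 has {A,B,C,D,E} → F.
Cell (r3,c5): row 3 has {A,B,C,E,F}; column 5 has {A,B,C,E,F} → D.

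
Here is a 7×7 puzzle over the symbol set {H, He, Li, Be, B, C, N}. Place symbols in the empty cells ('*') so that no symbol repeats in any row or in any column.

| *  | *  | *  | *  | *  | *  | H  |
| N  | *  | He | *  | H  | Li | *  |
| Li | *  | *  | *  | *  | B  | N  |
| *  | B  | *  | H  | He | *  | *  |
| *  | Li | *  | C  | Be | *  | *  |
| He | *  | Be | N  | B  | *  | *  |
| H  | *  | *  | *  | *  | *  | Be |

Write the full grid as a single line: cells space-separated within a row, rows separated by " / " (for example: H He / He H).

row 3 has {Li,B,N}; column 5 has {H,He,Be,B} — only C is left for (r3,c5).
row 5 has {Li,Be,C}; column 1 has {H,He,Li,N} — only B is left for (r5,c1).
row 5 has {Li,Be,B,C}; column 7 has {H,Be,N} — only He is left for (r5,c7).
row 3 has {Li,B,C,N}; column 3 has {He,Be} — only H is left for (r3,c3).
row 5 has {He,Li,Be,B,C}; column 3 has {H,He,Be} — only N is left for (r5,c3).
row 5 has {He,Li,Be,B,C,N}; column 6 has {Li,B} — only H is left for (r5,c6).
row 6 has {He,Be,B,N}; column 6 has {H,Li,B} — only C is left for (r6,c6).
row 6 has {He,Be,B,C,N}; column 7 has {H,He,Be,N} — only Li is left for (r6,c7).
row 4 has {H,He,B}; column 7 has {H,He,Li,Be,N} — only C is left for (r4,c7).
row 6 has {He,Li,Be,B,C,N}; column 2 has {Li,B} — only H is left for (r6,c2).
row 2 has {H,He,Li,N}; column 7 has {H,He,Li,Be,C,N} — only B is left for (r2,c7).
row 4 has {H,He,B,C}; column 1 has {H,He,Li,B,N} — only Be is left for (r4,c1).
row 4 has {H,He,Be,B,C}; column 3 has {H,He,Be,N} — only Li is left for (r4,c3).
row 4 has {H,He,Li,Be,B,C}; column 6 has {H,Li,B,C} — only N is left for (r4,c6).
row 7 has {H,Be}; column 6 has {H,Li,B,C,N} — only He is left for (r7,c6).
row 1 has {H}; column 1 has {H,He,Li,Be,B,N} — only C is left for (r1,c1).
row 1 has {H,C}; column 3 has {H,He,Li,Be,N} — only B is left for (r1,c3).
row 1 has {H,B,C}; column 6 has {H,He,Li,B,C,N} — only Be is left for (r1,c6).
row 2 has {H,He,Li,B,N}; column 4 has {H,C,N} — only Be is left for (r2,c4).
row 3 has {H,Li,B,C,N}; column 4 has {H,Be,C,N} — only He is left for (r3,c4).
row 7 has {H,He,Be}; column 3 has {H,He,Li,Be,B,N} — only C is left for (r7,c3).
row 1 has {H,Be,B,C}; column 4 has {H,He,Be,C,N} — only Li is left for (r1,c4).
row 1 has {H,Li,Be,B,C}; column 5 has {H,He,Be,B,C} — only N is left for (r1,c5).
row 2 has {H,He,Li,Be,B,N}; column 2 has {H,Li,B} — only C is left for (r2,c2).
row 3 has {H,He,Li,B,C,N}; column 2 has {H,Li,B,C} — only Be is left for (r3,c2).
row 7 has {H,He,Be,C}; column 2 has {H,Li,Be,B,C} — only N is left for (r7,c2).
row 7 has {H,He,Be,C,N}; column 4 has {H,He,Li,Be,C,N} — only B is left for (r7,c4).
row 7 has {H,He,Be,B,C,N}; column 5 has {H,He,Be,B,C,N} — only Li is left for (r7,c5).
row 1 has {H,Li,Be,B,C,N}; column 2 has {H,Li,Be,B,C,N} — only He is left for (r1,c2).

C He B Li N Be H / N C He Be H Li B / Li Be H He C B N / Be B Li H He N C / B Li N C Be H He / He H Be N B C Li / H N C B Li He Be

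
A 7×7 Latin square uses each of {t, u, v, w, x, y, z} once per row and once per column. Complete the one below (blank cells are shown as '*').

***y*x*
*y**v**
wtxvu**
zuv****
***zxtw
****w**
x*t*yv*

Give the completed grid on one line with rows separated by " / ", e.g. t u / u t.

At row 4, column 5: row 4 has {u,v,z}; column 5 has {u,v,w,x,y}; that leaves t.
At row 5, column 2: row 5 has {t,w,x,z}; column 2 has {t,u,y}; that leaves v.
At row 1, column 5: row 1 has {x,y}; column 5 has {t,u,v,w,x,y}; that leaves z.
At row 1, column 2: row 1 has {x,y,z}; column 2 has {t,u,v,y}; that leaves w.
At row 1, column 3: row 1 has {w,x,y,z}; column 3 has {t,v,x}; that leaves u.
At row 5, column 3: row 5 has {t,v,w,x,z}; column 3 has {t,u,v,x}; that leaves y.
At row 6, column 3: row 6 has {w}; column 3 has {t,u,v,x,y}; that leaves z.
At row 7, column 2: row 7 has {t,v,x,y}; column 2 has {t,u,v,w,y}; that leaves z.
At row 7, column 7: row 7 has {t,v,x,y,z}; column 7 has {w}; that leaves u.
At row 2, column 3: row 2 has {v,y}; column 3 has {t,u,v,x,y,z}; that leaves w.
At row 5, column 1: row 5 has {t,v,w,x,y,z}; column 1 has {w,x,z}; that leaves u.
At row 6, column 2: row 6 has {w,z}; column 2 has {t,u,v,w,y,z}; that leaves x.
At row 7, column 4: row 7 has {t,u,v,x,y,z}; column 4 has {v,y,z}; that leaves w.
At row 2, column 1: row 2 has {v,w,y}; column 1 has {u,w,x,z}; that leaves t.
At row 4, column 4: row 4 has {t,u,v,z}; column 4 has {v,w,y,z}; that leaves x.
At row 4, column 7: row 4 has {t,u,v,x,z}; column 7 has {u,w}; that leaves y.
At row 1, column 1: row 1 has {u,w,x,y,z}; column 1 has {t,u,w,x,z}; that leaves v.
At row 1, column 7: row 1 has {u,v,w,x,y,z}; column 7 has {u,w,y}; that leaves t.
At row 2, column 4: row 2 has {t,v,w,y}; column 4 has {v,w,x,y,z}; that leaves u.
At row 2, column 6: row 2 has {t,u,v,w,y}; column 6 has {t,v,x}; that leaves z.
At row 2, column 7: row 2 has {t,u,v,w,y,z}; column 7 has {t,u,w,y}; that leaves x.
At row 3, column 6: row 3 has {t,u,v,w,x}; column 6 has {t,v,x,z}; that leaves y.
At row 3, column 7: row 3 has {t,u,v,w,x,y}; column 7 has {t,u,w,x,y}; that leaves z.
At row 4, column 6: row 4 has {t,u,v,x,y,z}; column 6 has {t,v,x,y,z}; that leaves w.
At row 6, column 1: row 6 has {w,x,z}; column 1 has {t,u,v,w,x,z}; that leaves y.
At row 6, column 4: row 6 has {w,x,y,z}; column 4 has {u,v,w,x,y,z}; that leaves t.
At row 6, column 6: row 6 has {t,w,x,y,z}; column 6 has {t,v,w,x,y,z}; that leaves u.
At row 6, column 7: row 6 has {t,u,w,x,y,z}; column 7 has {t,u,w,x,y,z}; that leaves v.

v w u y z x t / t y w u v z x / w t x v u y z / z u v x t w y / u v y z x t w / y x z t w u v / x z t w y v u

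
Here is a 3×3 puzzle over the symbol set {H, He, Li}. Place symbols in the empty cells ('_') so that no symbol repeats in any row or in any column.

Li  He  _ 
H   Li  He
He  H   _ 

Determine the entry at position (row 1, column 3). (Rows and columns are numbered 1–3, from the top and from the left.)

(r1,c3) = H

H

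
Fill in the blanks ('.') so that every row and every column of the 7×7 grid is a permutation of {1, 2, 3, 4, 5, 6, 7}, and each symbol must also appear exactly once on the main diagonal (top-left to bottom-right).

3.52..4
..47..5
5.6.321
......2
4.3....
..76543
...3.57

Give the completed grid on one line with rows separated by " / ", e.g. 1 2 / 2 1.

Cell (r3,c4): row 3 has {1,2,3,5,6}; column 4 has {2,3,6,7} → 4.
Cell (r4,c3): row 4 has {2}; column 3 has {3,4,5,6,7} → 1.
Cell (r4,c4): row 4 has {1,2}; column 4 has {2,3,4,6,7}; the diagonal has {3,4,6,7} → 5.
Cell (r5,c4): row 5 has {3,4}; column 4 has {2,3,4,5,6,7} → 1.
Cell (r5,c5): row 5 has {1,3,4}; column 5 has {3,5}; the diagonal has {3,4,5,6,7} → 2.
Cell (r5,c7): row 5 has {1,2,3,4}; column 7 has {1,2,3,4,5,7} → 6.
Cell (r7,c3): row 7 has {3,5,7}; column 3 has {1,3,4,5,6,7} → 2.
Cell (r2,c2): row 2 has {4,5,7}; column 2 is empty so far; the diagonal has {2,3,4,5,6,7} → 1.
Cell (r2,c5): row 2 has {1,4,5,7}; column 5 has {2,3,5} → 6.
Cell (r2,c6): row 2 has {1,4,5,6,7}; column 6 has {2,4,5} → 3.
Cell (r3,c2): row 3 has {1,2,3,4,5,6}; column 2 has {1} → 7.
Cell (r5,c2): row 5 has {1,2,3,4,6}; column 2 has {1,7} → 5.
Cell (r5,c6): row 5 has {1,2,3,4,5,6}; column 6 has {2,3,4,5} → 7.
Cell (r6,c2): row 6 has {3,4,5,6,7}; column 2 has {1,5,7} → 2.
Cell (r1,c2): row 1 has {2,3,4,5}; column 2 has {1,2,5,7} → 6.
Cell (r1,c6): row 1 has {2,3,4,5,6}; column 6 has {2,3,4,5,7} → 1.
Cell (r2,c1): row 2 has {1,3,4,5,6,7}; column 1 has {3,4,5} → 2.
Cell (r4,c6): row 4 has {1,2,5}; column 6 has {1,2,3,4,5,7} → 6.
Cell (r6,c1): row 6 has {2,3,4,5,6,7}; column 1 has {2,3,4,5} → 1.
Cell (r7,c1): row 7 has {2,3,5,7}; column 1 has {1,2,3,4,5} → 6.
Cell (r7,c2): row 7 has {2,3,5,6,7}; column 2 has {1,2,5,6,7} → 4.
Cell (r7,c5): row 7 has {2,3,4,5,6,7}; column 5 has {2,3,5,6} → 1.
Cell (r1,c5): row 1 has {1,2,3,4,5,6}; column 5 has {1,2,3,5,6} → 7.
Cell (r4,c1): row 4 has {1,2,5,6}; column 1 has {1,2,3,4,5,6} → 7.
Cell (r4,c2): row 4 has {1,2,5,6,7}; column 2 has {1,2,4,5,6,7} → 3.
Cell (r4,c5): row 4 has {1,2,3,5,6,7}; column 5 has {1,2,3,5,6,7} → 4.

3 6 5 2 7 1 4 / 2 1 4 7 6 3 5 / 5 7 6 4 3 2 1 / 7 3 1 5 4 6 2 / 4 5 3 1 2 7 6 / 1 2 7 6 5 4 3 / 6 4 2 3 1 5 7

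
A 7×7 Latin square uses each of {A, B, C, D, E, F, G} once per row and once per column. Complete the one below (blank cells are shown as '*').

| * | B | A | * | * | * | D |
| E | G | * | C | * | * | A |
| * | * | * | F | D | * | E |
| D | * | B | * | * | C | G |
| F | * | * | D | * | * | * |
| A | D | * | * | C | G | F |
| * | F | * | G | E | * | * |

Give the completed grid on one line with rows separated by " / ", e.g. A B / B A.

C B A E G F D / E G F C B D A / G A C F D B E / D E B A F C G / F C G D A E B / A D E B C G F / B F D G E A C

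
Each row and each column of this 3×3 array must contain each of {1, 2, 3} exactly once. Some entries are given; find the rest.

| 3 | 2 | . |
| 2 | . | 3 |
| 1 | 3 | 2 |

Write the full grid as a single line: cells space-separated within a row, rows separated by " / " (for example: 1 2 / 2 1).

3 2 1 / 2 1 3 / 1 3 2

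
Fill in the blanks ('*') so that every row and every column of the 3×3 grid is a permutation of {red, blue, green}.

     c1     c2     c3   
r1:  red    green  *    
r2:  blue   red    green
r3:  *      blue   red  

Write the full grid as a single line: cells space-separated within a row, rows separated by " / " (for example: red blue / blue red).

row 1 has {red,green}; column 3 has {red,green} — only blue is left for (r1,c3).
row 3 has {red,blue}; column 1 has {red,blue} — only green is left for (r3,c1).

red green blue / blue red green / green blue red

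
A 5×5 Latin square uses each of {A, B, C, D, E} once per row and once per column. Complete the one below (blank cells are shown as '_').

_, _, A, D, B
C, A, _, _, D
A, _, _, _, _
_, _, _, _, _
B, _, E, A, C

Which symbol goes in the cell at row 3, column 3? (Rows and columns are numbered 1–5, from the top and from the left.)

D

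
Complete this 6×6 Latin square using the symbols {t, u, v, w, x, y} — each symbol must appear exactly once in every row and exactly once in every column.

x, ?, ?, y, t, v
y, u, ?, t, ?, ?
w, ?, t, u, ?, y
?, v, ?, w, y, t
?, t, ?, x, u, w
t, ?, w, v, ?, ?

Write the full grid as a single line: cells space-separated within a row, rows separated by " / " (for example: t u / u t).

x w u y t v / y u v t w x / w x t u v y / u v x w y t / v t y x u w / t y w v x u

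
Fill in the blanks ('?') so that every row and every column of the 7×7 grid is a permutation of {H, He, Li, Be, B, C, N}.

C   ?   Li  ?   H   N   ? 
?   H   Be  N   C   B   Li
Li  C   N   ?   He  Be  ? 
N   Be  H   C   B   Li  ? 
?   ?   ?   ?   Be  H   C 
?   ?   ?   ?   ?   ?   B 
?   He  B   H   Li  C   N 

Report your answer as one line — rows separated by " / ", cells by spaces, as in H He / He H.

C B Li He H N Be / He H Be N C B Li / Li C N B He Be H / N Be H C B Li He / B N He Li Be H C / H Li C Be N He B / Be He B H Li C N

row 1 has {H,Li,C,N}; column 2 has {H,He,Be,C} — only B is left for (r1,c2).
row 2 has {H,Li,Be,B,C,N}; column 1 has {Li,C,N} — only He is left for (r2,c1).
row 3 has {He,Li,Be,C,N}; column 4 has {H,C,N} — only B is left for (r3,c4).
row 3 has {He,Li,Be,B,C,N}; column 7 has {Li,B,C,N} — only H is left for (r3,c7).
row 4 has {H,Li,Be,B,C,N}; column 7 has {H,Li,B,C,N} — only He is left for (r4,c7).
row 5 has {H,Be,C}; column 1 has {He,Li,C,N} — only B is left for (r5,c1).
row 5 has {H,Be,B,C}; column 3 has {H,Li,Be,B,N} — only He is left for (r5,c3).
row 5 has {H,He,Be,B,C}; column 4 has {H,B,C,N} — only Li is left for (r5,c4).
row 6 has {B}; column 3 has {H,He,Li,Be,B,N} — only C is left for (r6,c3).
row 6 has {B,C}; column 5 has {H,He,Li,Be,B,C} — only N is left for (r6,c5).
row 6 has {B,C,N}; column 6 has {H,Li,Be,B,C,N} — only He is left for (r6,c6).
row 7 has {H,He,Li,B,C,N}; column 1 has {He,Li,B,C,N} — only Be is left for (r7,c1).
row 1 has {H,Li,B,C,N}; column 7 has {H,He,Li,B,C,N} — only Be is left for (r1,c7).
row 5 has {H,He,Li,Be,B,C}; column 2 has {H,He,Be,B,C} — only N is left for (r5,c2).
row 6 has {He,B,C,N}; column 1 has {He,Li,Be,B,C,N} — only H is left for (r6,c1).
row 6 has {H,He,B,C,N}; column 2 has {H,He,Be,B,C,N} — only Li is left for (r6,c2).
row 6 has {H,He,Li,B,C,N}; column 4 has {H,Li,B,C,N} — only Be is left for (r6,c4).
row 1 has {H,Li,Be,B,C,N}; column 4 has {H,Li,Be,B,C,N} — only He is left for (r1,c4).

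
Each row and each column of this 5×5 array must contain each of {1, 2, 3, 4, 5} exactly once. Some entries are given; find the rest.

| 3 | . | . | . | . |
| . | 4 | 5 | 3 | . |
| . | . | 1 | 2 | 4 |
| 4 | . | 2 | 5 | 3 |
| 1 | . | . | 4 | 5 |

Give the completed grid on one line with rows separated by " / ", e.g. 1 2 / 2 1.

3 5 4 1 2 / 2 4 5 3 1 / 5 3 1 2 4 / 4 1 2 5 3 / 1 2 3 4 5

At row 1, column 3: row 1 has {3}; column 3 has {1,2,5}; that leaves 4.
At row 1, column 4: row 1 has {3,4}; column 4 has {2,3,4,5}; that leaves 1.
At row 1, column 5: row 1 has {1,3,4}; column 5 has {3,4,5}; that leaves 2.
At row 2, column 1: row 2 has {3,4,5}; column 1 has {1,3,4}; that leaves 2.
At row 2, column 5: row 2 has {2,3,4,5}; column 5 has {2,3,4,5}; that leaves 1.
At row 3, column 1: row 3 has {1,2,4}; column 1 has {1,2,3,4}; that leaves 5.
At row 3, column 2: row 3 has {1,2,4,5}; column 2 has {4}; that leaves 3.
At row 4, column 2: row 4 has {2,3,4,5}; column 2 has {3,4}; that leaves 1.
At row 5, column 2: row 5 has {1,4,5}; column 2 has {1,3,4}; that leaves 2.
At row 5, column 3: row 5 has {1,2,4,5}; column 3 has {1,2,4,5}; that leaves 3.
At row 1, column 2: row 1 has {1,2,3,4}; column 2 has {1,2,3,4}; that leaves 5.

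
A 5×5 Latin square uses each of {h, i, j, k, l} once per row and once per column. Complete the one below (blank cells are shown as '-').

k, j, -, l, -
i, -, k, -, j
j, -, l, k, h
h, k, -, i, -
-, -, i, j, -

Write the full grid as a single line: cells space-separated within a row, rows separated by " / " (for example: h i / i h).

(r1,c3) = h
(r1,c5) = i
(r2,c4) = h
(r3,c2) = i
(r4,c3) = j
(r4,c5) = l
(r5,c1) = l
(r5,c2) = h
(r5,c5) = k
(r2,c2) = l

k j h l i / i l k h j / j i l k h / h k j i l / l h i j k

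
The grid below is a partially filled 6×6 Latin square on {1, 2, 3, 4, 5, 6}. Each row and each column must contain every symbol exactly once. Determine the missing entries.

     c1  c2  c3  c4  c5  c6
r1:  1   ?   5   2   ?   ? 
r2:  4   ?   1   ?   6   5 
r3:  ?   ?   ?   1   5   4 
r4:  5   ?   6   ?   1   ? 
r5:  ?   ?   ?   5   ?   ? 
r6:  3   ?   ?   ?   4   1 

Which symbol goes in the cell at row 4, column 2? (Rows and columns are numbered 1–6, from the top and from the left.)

3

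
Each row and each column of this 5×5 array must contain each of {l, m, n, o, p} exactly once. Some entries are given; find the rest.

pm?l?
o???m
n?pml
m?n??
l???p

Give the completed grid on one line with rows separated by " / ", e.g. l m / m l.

p m o l n / o p l n m / n o p m l / m l n p o / l n m o p

(r1,c3): row 1 has {l,m,p}; column 3 has {n,p}, so it must be o.
(r1,c5): row 1 has {l,m,o,p}; column 5 has {l,m,p}, so it must be n.
(r2,c3): row 2 has {m,o}; column 3 has {n,o,p}, so it must be l.
(r3,c2): row 3 has {l,m,n,p}; column 2 has {m}, so it must be o.
(r4,c5): row 4 has {m,n}; column 5 has {l,m,n,p}, so it must be o.
(r5,c2): row 5 has {l,p}; column 2 has {m,o}, so it must be n.
(r5,c3): row 5 has {l,n,p}; column 3 has {l,n,o,p}, so it must be m.
(r5,c4): row 5 has {l,m,n,p}; column 4 has {l,m}, so it must be o.
(r2,c2): row 2 has {l,m,o}; column 2 has {m,n,o}, so it must be p.
(r2,c4): row 2 has {l,m,o,p}; column 4 has {l,m,o}, so it must be n.
(r4,c2): row 4 has {m,n,o}; column 2 has {m,n,o,p}, so it must be l.
(r4,c4): row 4 has {l,m,n,o}; column 4 has {l,m,n,o}, so it must be p.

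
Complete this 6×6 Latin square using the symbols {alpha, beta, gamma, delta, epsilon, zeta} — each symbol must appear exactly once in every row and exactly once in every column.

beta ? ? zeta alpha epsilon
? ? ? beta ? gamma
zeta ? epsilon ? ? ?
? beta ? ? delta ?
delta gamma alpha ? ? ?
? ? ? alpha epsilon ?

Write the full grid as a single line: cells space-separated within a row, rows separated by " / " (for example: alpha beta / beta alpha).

beta delta gamma zeta alpha epsilon / alpha epsilon delta beta zeta gamma / zeta alpha epsilon delta gamma beta / epsilon beta zeta gamma delta alpha / delta gamma alpha epsilon beta zeta / gamma zeta beta alpha epsilon delta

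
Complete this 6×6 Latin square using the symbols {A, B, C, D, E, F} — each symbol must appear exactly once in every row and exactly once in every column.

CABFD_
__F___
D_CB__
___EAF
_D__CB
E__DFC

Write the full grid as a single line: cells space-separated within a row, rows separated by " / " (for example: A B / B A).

(r1,c6): row 1 has {A,B,C,D,F}; column 6 has {B,C,F}, so it must be E.
(r3,c5): row 3 has {B,C,D}; column 5 has {A,C,D,F}, so it must be E.
(r3,c6): row 3 has {B,C,D,E}; column 6 has {B,C,E,F}, so it must be A.
(r4,c1): row 4 has {A,E,F}; column 1 has {C,D,E}, so it must be B.
(r4,c2): row 4 has {A,B,E,F}; column 2 has {A,D}, so it must be C.
(r4,c3): row 4 has {A,B,C,E,F}; column 3 has {B,C,F}, so it must be D.
(r5,c4): row 5 has {B,C,D}; column 4 has {B,D,E,F}, so it must be A.
(r6,c2): row 6 has {C,D,E,F}; column 2 has {A,C,D}, so it must be B.
(r6,c3): row 6 has {B,C,D,E,F}; column 3 has {B,C,D,F}, so it must be A.
(r2,c1): row 2 has {F}; column 1 has {B,C,D,E}, so it must be A.
(r2,c2): row 2 has {A,F}; column 2 has {A,B,C,D}, so it must be E.
(r2,c4): row 2 has {A,E,F}; column 4 has {A,B,D,E,F}, so it must be C.
(r2,c5): row 2 has {A,C,E,F}; column 5 has {A,C,D,E,F}, so it must be B.
(r2,c6): row 2 has {A,B,C,E,F}; column 6 has {A,B,C,E,F}, so it must be D.
(r3,c2): row 3 has {A,B,C,D,E}; column 2 has {A,B,C,D,E}, so it must be F.
(r5,c1): row 5 has {A,B,C,D}; column 1 has {A,B,C,D,E}, so it must be F.
(r5,c3): row 5 has {A,B,C,D,F}; column 3 has {A,B,C,D,F}, so it must be E.

C A B F D E / A E F C B D / D F C B E A / B C D E A F / F D E A C B / E B A D F C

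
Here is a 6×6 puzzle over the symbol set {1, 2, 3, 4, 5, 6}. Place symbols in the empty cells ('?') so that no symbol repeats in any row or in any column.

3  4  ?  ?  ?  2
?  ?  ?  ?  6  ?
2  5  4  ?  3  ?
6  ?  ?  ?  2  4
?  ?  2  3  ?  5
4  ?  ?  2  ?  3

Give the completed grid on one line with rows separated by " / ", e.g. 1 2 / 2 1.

3 4 5 6 1 2 / 5 2 3 4 6 1 / 2 5 4 1 3 6 / 6 3 1 5 2 4 / 1 6 2 3 4 5 / 4 1 6 2 5 3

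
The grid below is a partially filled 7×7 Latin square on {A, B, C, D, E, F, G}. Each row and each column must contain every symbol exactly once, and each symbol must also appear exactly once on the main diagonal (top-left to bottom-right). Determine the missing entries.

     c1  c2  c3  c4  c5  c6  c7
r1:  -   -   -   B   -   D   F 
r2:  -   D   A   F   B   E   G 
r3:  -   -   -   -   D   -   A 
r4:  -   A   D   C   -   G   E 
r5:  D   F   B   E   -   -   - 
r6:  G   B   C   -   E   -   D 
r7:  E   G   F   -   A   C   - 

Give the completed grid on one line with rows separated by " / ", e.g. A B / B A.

A E G B C D F / C D A F B E G / F C E G D B A / B A D C F G E / D F B E G A C / G B C A E F D / E G F D A C B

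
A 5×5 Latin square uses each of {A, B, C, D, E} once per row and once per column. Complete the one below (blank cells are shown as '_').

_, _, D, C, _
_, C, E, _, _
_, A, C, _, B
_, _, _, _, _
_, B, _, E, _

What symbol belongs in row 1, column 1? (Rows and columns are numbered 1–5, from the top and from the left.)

B

(r1,c2): row 1 has {C,D}; column 2 has {A,B,C}, so it must be E.
(r1,c5): row 1 has {C,D,E}; column 5 has {B}, so it must be A.
(r2,c5): row 2 has {C,E}; column 5 has {A,B}, so it must be D.
(r3,c4): row 3 has {A,B,C}; column 4 has {C,E}, so it must be D.
(r4,c2): row 4 is empty so far; column 2 has {A,B,C,E}, so it must be D.
(r5,c3): row 5 has {B,E}; column 3 has {C,D,E}, so it must be A.
(r5,c5): row 5 has {A,B,E}; column 5 has {A,B,D}, so it must be C.
(r1,c1): row 1 has {A,C,D,E}; column 1 is empty so far, so it must be B.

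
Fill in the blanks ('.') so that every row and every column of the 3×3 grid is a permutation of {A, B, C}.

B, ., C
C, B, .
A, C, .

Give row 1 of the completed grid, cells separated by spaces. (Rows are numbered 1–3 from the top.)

B A C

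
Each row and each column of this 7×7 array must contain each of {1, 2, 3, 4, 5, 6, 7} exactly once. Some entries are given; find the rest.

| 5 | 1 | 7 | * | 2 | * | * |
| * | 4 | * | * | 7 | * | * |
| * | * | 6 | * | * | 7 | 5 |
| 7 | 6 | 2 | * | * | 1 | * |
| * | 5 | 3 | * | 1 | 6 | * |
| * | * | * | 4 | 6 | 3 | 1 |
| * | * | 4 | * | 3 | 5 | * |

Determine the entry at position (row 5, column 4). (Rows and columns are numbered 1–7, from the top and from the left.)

row 1 has {1,2,5,7}; column 6 has {1,3,5,6,7} — only 4 is left for (r1,c6).
row 2 has {4,7}; column 6 has {1,3,4,5,6,7} — only 2 is left for (r2,c6).
row 3 has {5,6,7}; column 5 has {1,2,3,6,7} — only 4 is left for (r3,c5).
row 4 has {1,2,6,7}; column 5 has {1,2,3,4,6,7} — only 5 is left for (r4,c5).
row 6 has {1,3,4,6}; column 1 has {5,7} — only 2 is left for (r6,c1).
row 6 has {1,2,3,4,6}; column 2 has {1,4,5,6} — only 7 is left for (r6,c2).
row 6 has {1,2,3,4,6,7}; column 3 has {2,3,4,6,7} — only 5 is left for (r6,c3).
row 7 has {3,4,5}; column 2 has {1,4,5,6,7} — only 2 is left for (r7,c2).
row 2 has {2,4,7}; column 3 has {2,3,4,5,6,7} — only 1 is left for (r2,c3).
row 3 has {4,5,6,7}; column 2 has {1,2,4,5,6,7} — only 3 is left for (r3,c2).
row 4 has {1,2,5,6,7}; column 4 has {4} — only 3 is left for (r4,c4).
row 4 has {1,2,3,5,6,7}; column 7 has {1,5} — only 4 is left for (r4,c7).
row 5 has {1,3,5,6}; column 1 has {2,5,7} — only 4 is left for (r5,c1).
row 1 has {1,2,4,5,7}; column 4 has {3,4} — only 6 is left for (r1,c4).
row 1 has {1,2,4,5,6,7}; column 7 has {1,4,5} — only 3 is left for (r1,c7).
row 2 has {1,2,4,7}; column 4 has {3,4,6} — only 5 is left for (r2,c4).
row 2 has {1,2,4,5,7}; column 7 has {1,3,4,5} — only 6 is left for (r2,c7).
row 3 has {3,4,5,6,7}; column 1 has {2,4,5,7} — only 1 is left for (r3,c1).
row 3 has {1,3,4,5,6,7}; column 4 has {3,4,5,6} — only 2 is left for (r3,c4).
row 5 has {1,3,4,5,6}; column 4 has {2,3,4,5,6} — only 7 is left for (r5,c4).

7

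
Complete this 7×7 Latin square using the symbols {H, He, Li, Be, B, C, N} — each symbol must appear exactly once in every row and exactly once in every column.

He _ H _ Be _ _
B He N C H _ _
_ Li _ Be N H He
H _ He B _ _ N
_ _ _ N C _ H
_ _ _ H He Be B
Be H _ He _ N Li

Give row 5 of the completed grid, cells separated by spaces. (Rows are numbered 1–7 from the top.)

Li B Be N C He H

(r1,c4) = Li
(r1,c7) = C
(r2,c6) = Li
(r2,c7) = Be
(r3,c1) = C
(r3,c3) = B
(r4,c5) = Li
(r4,c6) = C
(r5,c1) = Li
(r5,c3) = Be
(r6,c1) = N
(r6,c2) = C
(r6,c3) = Li
(r7,c3) = C
(r7,c5) = B
(r1,c6) = B
(r4,c2) = Be
(r5,c2) = B
(r5,c6) = He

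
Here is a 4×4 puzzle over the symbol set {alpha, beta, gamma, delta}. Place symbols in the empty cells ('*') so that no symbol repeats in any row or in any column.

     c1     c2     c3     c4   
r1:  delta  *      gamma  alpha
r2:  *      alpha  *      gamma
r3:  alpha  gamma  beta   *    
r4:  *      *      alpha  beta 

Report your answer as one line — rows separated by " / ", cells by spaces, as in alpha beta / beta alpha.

delta beta gamma alpha / beta alpha delta gamma / alpha gamma beta delta / gamma delta alpha beta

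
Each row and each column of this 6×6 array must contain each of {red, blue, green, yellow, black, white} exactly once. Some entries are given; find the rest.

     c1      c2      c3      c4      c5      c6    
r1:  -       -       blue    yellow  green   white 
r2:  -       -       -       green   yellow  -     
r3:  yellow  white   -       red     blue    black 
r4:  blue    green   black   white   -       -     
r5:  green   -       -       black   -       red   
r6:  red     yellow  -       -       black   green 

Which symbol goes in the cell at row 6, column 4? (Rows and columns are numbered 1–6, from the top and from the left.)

blue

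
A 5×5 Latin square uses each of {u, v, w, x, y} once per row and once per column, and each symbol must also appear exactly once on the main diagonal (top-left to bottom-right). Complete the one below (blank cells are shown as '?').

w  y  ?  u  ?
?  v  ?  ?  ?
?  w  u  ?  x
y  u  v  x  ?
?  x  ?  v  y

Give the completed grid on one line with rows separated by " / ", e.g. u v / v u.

w y x u v / x v y w u / v w u y x / y u v x w / u x w v y

(r1,c3) = x
(r1,c5) = v
(r3,c1) = v
(r3,c4) = y
(r4,c5) = w
(r5,c1) = u
(r5,c3) = w
(r2,c1) = x
(r2,c3) = y
(r2,c4) = w
(r2,c5) = u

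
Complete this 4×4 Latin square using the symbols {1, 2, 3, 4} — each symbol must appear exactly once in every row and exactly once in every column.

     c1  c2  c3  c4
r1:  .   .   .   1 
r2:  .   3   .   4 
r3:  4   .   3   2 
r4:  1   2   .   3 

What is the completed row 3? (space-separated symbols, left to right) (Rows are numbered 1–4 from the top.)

4 1 3 2

At row 1, column 2: row 1 has {1}; column 2 has {2,3}; that leaves 4.
At row 1, column 3: row 1 has {1,4}; column 3 has {3}; that leaves 2.
At row 2, column 1: row 2 has {3,4}; column 1 has {1,4}; that leaves 2.
At row 2, column 3: row 2 has {2,3,4}; column 3 has {2,3}; that leaves 1.
At row 3, column 2: row 3 has {2,3,4}; column 2 has {2,3,4}; that leaves 1.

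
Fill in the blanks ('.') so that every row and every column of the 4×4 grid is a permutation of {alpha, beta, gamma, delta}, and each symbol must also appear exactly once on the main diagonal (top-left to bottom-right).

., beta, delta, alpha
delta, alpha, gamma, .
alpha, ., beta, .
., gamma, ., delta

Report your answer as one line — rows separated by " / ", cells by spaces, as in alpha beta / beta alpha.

gamma beta delta alpha / delta alpha gamma beta / alpha delta beta gamma / beta gamma alpha delta

row 1 has {alpha,beta,delta}; column 1 has {alpha,delta}; the diagonal has {alpha,beta,delta} — only gamma is left for (r1,c1).
row 2 has {alpha,gamma,delta}; column 4 has {alpha,delta} — only beta is left for (r2,c4).
row 3 has {alpha,beta}; column 2 has {alpha,beta,gamma} — only delta is left for (r3,c2).
row 3 has {alpha,beta,delta}; column 4 has {alpha,beta,delta} — only gamma is left for (r3,c4).
row 4 has {gamma,delta}; column 1 has {alpha,gamma,delta} — only beta is left for (r4,c1).
row 4 has {beta,gamma,delta}; column 3 has {beta,gamma,delta} — only alpha is left for (r4,c3).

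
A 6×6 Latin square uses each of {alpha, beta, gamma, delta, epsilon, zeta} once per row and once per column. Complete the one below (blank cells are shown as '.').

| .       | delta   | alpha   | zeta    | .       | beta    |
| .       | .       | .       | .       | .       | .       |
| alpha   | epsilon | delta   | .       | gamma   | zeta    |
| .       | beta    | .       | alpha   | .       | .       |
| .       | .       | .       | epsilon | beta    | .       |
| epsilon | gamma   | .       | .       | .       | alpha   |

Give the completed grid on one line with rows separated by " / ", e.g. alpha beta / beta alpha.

(r1,c1): row 1 has {alpha,beta,delta,zeta}; column 1 has {alpha,epsilon}, so it must be gamma.
(r1,c5): row 1 has {alpha,beta,gamma,delta,zeta}; column 5 has {beta,gamma}, so it must be epsilon.
(r3,c4): row 3 has {alpha,gamma,delta,epsilon,zeta}; column 4 has {alpha,epsilon,zeta}, so it must be beta.
(r6,c4): row 6 has {alpha,gamma,epsilon}; column 4 has {alpha,beta,epsilon,zeta}, so it must be delta.
(r6,c5): row 6 has {alpha,gamma,delta,epsilon}; column 5 has {beta,gamma,epsilon}, so it must be zeta.
(r2,c4): row 2 is empty so far; column 4 has {alpha,beta,delta,epsilon,zeta}, so it must be gamma.
(r4,c5): row 4 has {alpha,beta}; column 5 has {beta,gamma,epsilon,zeta}, so it must be delta.
(r6,c3): row 6 has {alpha,gamma,delta,epsilon,zeta}; column 3 has {alpha,delta}, so it must be beta.
(r2,c5): row 2 has {gamma}; column 5 has {beta,gamma,delta,epsilon,zeta}, so it must be alpha.
(r4,c1): row 4 has {alpha,beta,delta}; column 1 has {alpha,gamma,epsilon}, so it must be zeta.
(r5,c1): row 5 has {beta,epsilon}; column 1 has {alpha,gamma,epsilon,zeta}, so it must be delta.
(r5,c6): row 5 has {beta,delta,epsilon}; column 6 has {alpha,beta,zeta}, so it must be gamma.
(r2,c1): row 2 has {alpha,gamma}; column 1 has {alpha,gamma,delta,epsilon,zeta}, so it must be beta.
(r2,c2): row 2 has {alpha,beta,gamma}; column 2 has {beta,gamma,delta,epsilon}, so it must be zeta.
(r2,c3): row 2 has {alpha,beta,gamma,zeta}; column 3 has {alpha,beta,delta}, so it must be epsilon.
(r2,c6): row 2 has {alpha,beta,gamma,epsilon,zeta}; column 6 has {alpha,beta,gamma,zeta}, so it must be delta.
(r4,c3): row 4 has {alpha,beta,delta,zeta}; column 3 has {alpha,beta,delta,epsilon}, so it must be gamma.
(r4,c6): row 4 has {alpha,beta,gamma,delta,zeta}; column 6 has {alpha,beta,gamma,delta,zeta}, so it must be epsilon.
(r5,c2): row 5 has {beta,gamma,delta,epsilon}; column 2 has {beta,gamma,delta,epsilon,zeta}, so it must be alpha.
(r5,c3): row 5 has {alpha,beta,gamma,delta,epsilon}; column 3 has {alpha,beta,gamma,delta,epsilon}, so it must be zeta.

gamma delta alpha zeta epsilon beta / beta zeta epsilon gamma alpha delta / alpha epsilon delta beta gamma zeta / zeta beta gamma alpha delta epsilon / delta alpha zeta epsilon beta gamma / epsilon gamma beta delta zeta alpha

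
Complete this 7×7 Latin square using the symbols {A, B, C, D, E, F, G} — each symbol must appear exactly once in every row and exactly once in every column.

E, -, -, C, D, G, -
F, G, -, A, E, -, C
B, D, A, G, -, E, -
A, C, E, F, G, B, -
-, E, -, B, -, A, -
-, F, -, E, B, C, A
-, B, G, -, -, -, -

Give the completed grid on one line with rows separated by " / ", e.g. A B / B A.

E A F C D G B / F G B A E D C / B D A G C E F / A C E F G B D / D E C B F A G / G F D E B C A / C B G D A F E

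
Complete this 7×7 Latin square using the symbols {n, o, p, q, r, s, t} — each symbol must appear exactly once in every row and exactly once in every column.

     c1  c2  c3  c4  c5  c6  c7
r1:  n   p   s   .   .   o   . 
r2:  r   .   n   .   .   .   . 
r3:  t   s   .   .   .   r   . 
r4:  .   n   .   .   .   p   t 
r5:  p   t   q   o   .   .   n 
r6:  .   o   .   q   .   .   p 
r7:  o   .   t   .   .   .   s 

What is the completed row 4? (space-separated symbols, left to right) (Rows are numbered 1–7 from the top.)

q n o r s p t

(r2,c2) = q
(r2,c7) = o
(r3,c7) = q
(r5,c6) = s
(r6,c1) = s
(r6,c3) = r
(r7,c2) = r
(r1,c7) = r
(r2,c6) = t
(r4,c1) = q
(r4,c3) = o
(r5,c5) = r
(r6,c6) = n
(r7,c6) = q
(r1,c4) = t
(r1,c5) = q
(r3,c3) = p
(r3,c4) = n
(r3,c5) = o
(r4,c5) = s
(r6,c5) = t
(r7,c4) = p
(r7,c5) = n
(r2,c4) = s
(r2,c5) = p
(r4,c4) = r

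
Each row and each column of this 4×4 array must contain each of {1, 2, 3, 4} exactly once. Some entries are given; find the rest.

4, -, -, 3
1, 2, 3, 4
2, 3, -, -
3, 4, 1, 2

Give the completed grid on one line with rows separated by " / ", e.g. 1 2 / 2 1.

(r1,c2) = 1
(r1,c3) = 2
(r3,c3) = 4
(r3,c4) = 1

4 1 2 3 / 1 2 3 4 / 2 3 4 1 / 3 4 1 2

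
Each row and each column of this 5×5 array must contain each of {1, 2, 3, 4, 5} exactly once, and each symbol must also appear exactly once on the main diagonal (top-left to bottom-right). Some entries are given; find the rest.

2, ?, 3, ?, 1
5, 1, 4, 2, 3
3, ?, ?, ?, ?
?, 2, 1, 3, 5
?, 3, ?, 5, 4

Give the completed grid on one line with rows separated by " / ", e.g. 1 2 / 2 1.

2 5 3 4 1 / 5 1 4 2 3 / 3 4 5 1 2 / 4 2 1 3 5 / 1 3 2 5 4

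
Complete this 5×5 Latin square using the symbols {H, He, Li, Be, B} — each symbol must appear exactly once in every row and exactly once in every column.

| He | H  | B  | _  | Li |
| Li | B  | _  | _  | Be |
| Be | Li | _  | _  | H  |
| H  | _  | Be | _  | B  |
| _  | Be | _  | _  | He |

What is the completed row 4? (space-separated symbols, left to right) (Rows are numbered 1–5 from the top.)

H He Be Li B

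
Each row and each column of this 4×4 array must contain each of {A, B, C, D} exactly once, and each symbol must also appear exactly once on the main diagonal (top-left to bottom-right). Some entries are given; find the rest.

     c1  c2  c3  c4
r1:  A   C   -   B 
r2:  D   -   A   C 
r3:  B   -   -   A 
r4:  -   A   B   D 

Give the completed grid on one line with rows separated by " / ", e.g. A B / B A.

(r1,c3): row 1 has {A,B,C}; column 3 has {A,B}, so it must be D.
(r2,c2): row 2 has {A,C,D}; column 2 has {A,C}; the diagonal has {A,D}, so it must be B.
(r3,c2): row 3 has {A,B}; column 2 has {A,B,C}, so it must be D.
(r3,c3): row 3 has {A,B,D}; column 3 has {A,B,D}; the diagonal has {A,B,D}, so it must be C.
(r4,c1): row 4 has {A,B,D}; column 1 has {A,B,D}, so it must be C.

A C D B / D B A C / B D C A / C A B D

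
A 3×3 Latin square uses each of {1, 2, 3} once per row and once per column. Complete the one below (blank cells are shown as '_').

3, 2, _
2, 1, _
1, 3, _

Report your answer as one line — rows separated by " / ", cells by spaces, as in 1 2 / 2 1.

3 2 1 / 2 1 3 / 1 3 2

(r1,c3) = 1
(r2,c3) = 3
(r3,c3) = 2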